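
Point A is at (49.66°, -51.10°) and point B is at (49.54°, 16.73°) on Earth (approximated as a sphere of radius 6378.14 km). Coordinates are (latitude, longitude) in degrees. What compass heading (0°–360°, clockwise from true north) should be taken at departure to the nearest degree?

63°

Δλ = 67.830° = 1.1839 rad.
y = sin Δλ · cos φ₂ = (0.9261)(0.6489) = 0.6009
x = cos φ₁ sin φ₂ − sin φ₁ cos φ₂ cos Δλ = (0.6473)(0.7609) − (0.7622)(0.6489)(0.3774) = 0.3059
θ = atan2(y, x) = 63.02°, so the bearing is 63°.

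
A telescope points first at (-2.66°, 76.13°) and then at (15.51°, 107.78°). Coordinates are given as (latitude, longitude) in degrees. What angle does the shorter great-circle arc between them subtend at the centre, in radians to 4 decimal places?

0.6318 rad

In radians: φ₁ = -0.0464, φ₂ = 0.2707, Δλ = 31.650° = 0.5524 rad.
Haversine: a = sin²(Δφ/2) + cos φ₁ cos φ₂ sin²(Δλ/2) = 0.0249 + (0.9989)(0.9636)(0.0744) = 0.09651.
Central angle c = 2·arcsin(√a) = 0.63178 rad.
So the angular separation is 0.6318 rad.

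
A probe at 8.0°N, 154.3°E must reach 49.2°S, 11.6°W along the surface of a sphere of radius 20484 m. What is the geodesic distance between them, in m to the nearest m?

49026 m

Let φ₁ = 0.1396 rad, φ₂ = -0.8587 rad, and Δλ = -2.8955 rad.
Haversine: a = sin²(Δφ/2) + cos φ₁ cos φ₂ sin²(Δλ/2) = 0.2291 + (0.9903)(0.6534)(0.9849) = 0.86646.
Central angle c = 2·arcsin(√a) = 2.39340 rad.
Distance = R·c = 20484 × 2.3934 ≈ 49026 m.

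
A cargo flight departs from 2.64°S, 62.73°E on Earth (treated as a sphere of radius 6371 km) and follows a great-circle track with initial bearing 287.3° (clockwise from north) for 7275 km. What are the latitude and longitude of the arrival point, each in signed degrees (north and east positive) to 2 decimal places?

Angular distance δ = d/R = 7275/6371 = 1.14189 rad; initial bearing θ = 5.0143 rad.
sin φ₂ = sin φ₁ cos δ + cos φ₁ sin δ cos θ = (-0.0461)(0.4159) + (0.9989)(0.9094)(0.2974) = 0.2510, so φ₂ = 14.54°.
Δλ = atan2(sin θ sin δ cos φ₁, cos δ − sin φ₁ sin φ₂) = atan2(-0.8674, 0.4274) = -63.766°.
λ₂ = 62.730° − 63.766° = -1.04°.

14.54°, -1.04°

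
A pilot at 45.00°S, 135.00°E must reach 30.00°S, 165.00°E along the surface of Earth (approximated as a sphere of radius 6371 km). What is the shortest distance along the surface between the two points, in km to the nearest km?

Let φ₁ = -0.7854 rad, φ₂ = -0.5236 rad, and Δλ = 0.5236 rad.
cos c = sin φ₁ sin φ₂ + cos φ₁ cos φ₂ cos Δλ = (-0.7071)(-0.5000) + (0.7071)(0.8660)(0.8660) = 0.88388,
so c = arccos(0.88388) = 0.48669 rad.
Distance = R·c = 6371 × 0.4867 ≈ 3101 km.

3101 km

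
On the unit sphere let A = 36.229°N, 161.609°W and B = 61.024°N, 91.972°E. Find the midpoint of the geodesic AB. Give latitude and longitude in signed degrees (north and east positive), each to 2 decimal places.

60.92°, 163.64°

The central angle between A and B is δ = 1.1521 rad.
With f = 0.5, the slerp weights are sin((1−f)δ)/sin δ = 0.5962 and sin(fδ)/sin δ = 0.5962.
Weighted sum of the unit vectors: (0.5962)·(-0.7655,-0.2545,0.5910) + (0.5962)·(-0.0167,0.4842,0.8748) = (-0.4663, 0.1369, 0.8740).
Converting back: φ = atan2(z, √(x²+y²)) = 60.92°, λ = atan2(y, x) = 163.64°.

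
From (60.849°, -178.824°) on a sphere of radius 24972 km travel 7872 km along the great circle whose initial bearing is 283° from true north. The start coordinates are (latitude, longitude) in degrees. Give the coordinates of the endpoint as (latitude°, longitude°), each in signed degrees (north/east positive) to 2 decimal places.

Angular distance δ = d/R = 7872/24972 = 0.31523 rad; initial bearing θ = 4.9393 rad.
sin φ₂ = sin φ₁ cos δ + cos φ₁ sin δ cos θ = (0.8733)(0.9507) + (0.4871)(0.3100)(0.2250) = 0.8643, so φ₂ = 59.80°.
Δλ = atan2(sin θ sin δ cos φ₁, cos δ − sin φ₁ sin φ₂) = atan2(-0.1472, 0.1959) = -36.910°.
λ₂ = -178.824° − 36.910° = -215.73° → 144.27° after wrapping to (−180°, 180°].

59.80°, 144.27°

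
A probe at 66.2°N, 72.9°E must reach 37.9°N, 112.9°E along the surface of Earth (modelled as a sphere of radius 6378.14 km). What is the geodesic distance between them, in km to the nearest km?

In radians: φ₁ = 1.1554, φ₂ = 0.6615, Δλ = 40.000° = 0.6981 rad.
cos c = sin φ₁ sin φ₂ + cos φ₁ cos φ₂ cos Δλ = (0.9150)(0.6143) + (0.4035)(0.7891)(0.7660) = 0.80598,
so c = arccos(0.80598) = 0.63347 rad.
Distance = R·c = 6378.14 × 0.6335 ≈ 4040 km.

4040 km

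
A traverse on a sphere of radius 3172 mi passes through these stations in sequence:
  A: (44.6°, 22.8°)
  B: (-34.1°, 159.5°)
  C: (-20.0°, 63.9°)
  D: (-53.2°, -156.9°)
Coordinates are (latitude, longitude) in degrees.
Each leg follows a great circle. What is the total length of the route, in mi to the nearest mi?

Leg A→B: central angle 2.5370 rad, distance 8047.5 mi.
Leg B→C: central angle 1.4547 rad, distance 4614.4 mi.
Leg C→D: central angle 1.7236 rad, distance 5467.4 mi.
Total: 8047.5 + 4614.4 + 5467.4 ≈ 18129 mi.

18129 mi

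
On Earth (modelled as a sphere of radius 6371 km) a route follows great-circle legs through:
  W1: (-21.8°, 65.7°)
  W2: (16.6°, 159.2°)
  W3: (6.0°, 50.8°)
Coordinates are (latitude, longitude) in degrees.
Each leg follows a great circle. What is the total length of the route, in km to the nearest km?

22790 km

Leg W1→W2: central angle 1.7319 rad, distance 11034.0 km.
Leg W2→W3: central angle 1.8452 rad, distance 11755.8 km.
Total: 11034.0 + 11755.8 ≈ 22790 km.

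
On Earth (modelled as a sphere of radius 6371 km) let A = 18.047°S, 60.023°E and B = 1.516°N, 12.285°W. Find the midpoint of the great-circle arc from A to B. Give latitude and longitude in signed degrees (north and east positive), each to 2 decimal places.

The central angle between A and B is δ = 1.2863 rad.
With f = 0.5, the slerp weights are sin((1−f)δ)/sin δ = 0.6248 and sin(fδ)/sin δ = 0.6248.
Weighted sum of the unit vectors: (0.6248)·(0.4751,0.8236,-0.3098) + (0.6248)·(0.9768,-0.2127,0.0265) = (0.9072, 0.3817, -0.1770).
Converting back: φ = atan2(z, √(x²+y²)) = -10.20°, λ = atan2(y, x) = 22.82°.

-10.20°, 22.82°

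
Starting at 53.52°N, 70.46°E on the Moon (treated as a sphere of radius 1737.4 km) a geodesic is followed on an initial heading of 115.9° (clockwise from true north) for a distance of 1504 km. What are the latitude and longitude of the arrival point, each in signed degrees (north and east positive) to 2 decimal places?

18.87°, 116.84°

Angular distance δ = d/R = 1504/1737.4 = 0.86566 rad; initial bearing θ = 2.0228 rad.
sin φ₂ = sin φ₁ cos δ + cos φ₁ sin δ cos θ = (0.8041)(0.6481) + (0.5945)(0.7615)(-0.4368) = 0.3234, so φ₂ = 18.87°.
Δλ = atan2(sin θ sin δ cos φ₁, cos δ − sin φ₁ sin φ₂) = atan2(0.4073, 0.3881) = 46.380°.
λ₂ = 70.460° + 46.380° = 116.84°.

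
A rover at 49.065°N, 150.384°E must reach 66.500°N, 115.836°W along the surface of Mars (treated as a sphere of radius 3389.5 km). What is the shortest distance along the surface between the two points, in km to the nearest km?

With latitudes φ₁ = 49.065°, φ₂ = 66.500° and longitude difference Δλ = 93.780°:
cos c = sin φ₁ sin φ₂ + cos φ₁ cos φ₂ cos Δλ = (0.7555)(0.9171) + (0.6552)(0.3987)(-0.0659) = 0.67557,
so c = arccos(0.67557) = 0.82906 rad.
Distance = R·c = 3389.5 × 0.8291 ≈ 2810 km.

2810 km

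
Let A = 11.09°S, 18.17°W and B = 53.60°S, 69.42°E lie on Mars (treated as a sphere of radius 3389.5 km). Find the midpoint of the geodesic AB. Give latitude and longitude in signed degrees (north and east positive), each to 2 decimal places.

The central angle between A and B is δ = 1.3905 rad.
With f = 0.5, the slerp weights are sin((1−f)δ)/sin δ = 0.6511 and sin(fδ)/sin δ = 0.6511.
Weighted sum of the unit vectors: (0.6511)·(0.9324,-0.3060,-0.1924) + (0.6511)·(0.2086,0.5555,-0.8049) = (0.7429, 0.1625, -0.6493).
Converting back: φ = atan2(z, √(x²+y²)) = -40.49°, λ = atan2(y, x) = 12.34°.

-40.49°, 12.34°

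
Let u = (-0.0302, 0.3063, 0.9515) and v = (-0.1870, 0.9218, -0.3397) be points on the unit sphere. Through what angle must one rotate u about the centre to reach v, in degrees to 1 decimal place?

92.0°

u·v = -0.0352; |u| = 1.0000, |v| = 1.0000.
cos θ = (u·v)/(|u||v|) = -0.0352, so θ = 92.0°.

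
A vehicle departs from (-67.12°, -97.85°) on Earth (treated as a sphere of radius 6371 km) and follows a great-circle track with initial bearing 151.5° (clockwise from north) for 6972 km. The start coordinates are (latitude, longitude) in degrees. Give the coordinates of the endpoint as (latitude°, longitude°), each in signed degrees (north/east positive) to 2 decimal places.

-46.57°, 44.07°

Angular distance δ = d/R = 6972/6371 = 1.09433 rad; initial bearing θ = 2.6442 rad.
sin φ₂ = sin φ₁ cos δ + cos φ₁ sin δ cos θ = (-0.9213)(0.4586) + (0.3888)(0.8886)(-0.8788) = -0.7262, so φ₂ = -46.57°.
Δλ = atan2(sin θ sin δ cos φ₁, cos δ − sin φ₁ sin φ₂) = atan2(0.1649, -0.2104) = 141.921°.
λ₂ = -97.850° + 141.921° = 44.07°.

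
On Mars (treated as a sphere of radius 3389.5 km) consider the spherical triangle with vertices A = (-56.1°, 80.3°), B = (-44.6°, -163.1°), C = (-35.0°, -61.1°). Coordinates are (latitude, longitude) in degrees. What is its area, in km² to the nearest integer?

Side lengths (central angles): a = 1.2855, b = 1.4515, c = 1.1538 rad; semiperimeter s = 1.9454.
By l'Huilier's theorem, tan(E/4) = √[tan(s/2) tan((s−a)/2) tan((s−b)/2) tan((s−c)/2)], giving spherical excess E = 0.9047 rad.
Area = E·R² = 0.9047 × (3389.5)² ≈ 10393498 km².

10393498 km²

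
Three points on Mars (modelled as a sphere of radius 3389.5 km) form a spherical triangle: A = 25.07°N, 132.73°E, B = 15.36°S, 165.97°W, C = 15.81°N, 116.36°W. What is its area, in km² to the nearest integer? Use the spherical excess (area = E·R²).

9546925 km²

Side lengths (central angles): a = 1.0133, b = 1.7677, c = 1.2585 rad; semiperimeter s = 2.0198.
By l'Huilier's theorem, tan(E/4) = √[tan(s/2) tan((s−a)/2) tan((s−b)/2) tan((s−c)/2)], giving spherical excess E = 0.8310 rad.
Area = E·R² = 0.8310 × (3389.5)² ≈ 9546925 km².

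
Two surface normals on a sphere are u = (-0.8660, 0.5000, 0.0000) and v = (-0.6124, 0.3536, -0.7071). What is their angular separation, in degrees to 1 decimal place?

u·v = 0.7071; |u| = 1.0000, |v| = 1.0000.
cos θ = (u·v)/(|u||v|) = 0.7071, so θ = 45.0°.

45.0°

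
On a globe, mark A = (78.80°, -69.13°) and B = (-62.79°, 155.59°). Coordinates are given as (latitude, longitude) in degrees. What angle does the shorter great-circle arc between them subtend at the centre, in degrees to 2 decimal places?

159.31°

In radians: φ₁ = 1.3753, φ₂ = -1.0959, Δλ = -135.280° = -2.3611 rad.
Haversine: a = sin²(Δφ/2) + cos φ₁ cos φ₂ sin²(Δλ/2) = 0.8918 + (0.1942)(0.4573)(0.8553) = 0.96775.
Central angle c = 2·arcsin(√a) = 2.78049 rad.
So the angular separation is 159.31°.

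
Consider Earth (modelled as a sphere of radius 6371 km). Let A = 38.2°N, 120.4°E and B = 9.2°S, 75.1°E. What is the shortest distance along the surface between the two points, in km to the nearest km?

With latitudes φ₁ = 38.200°, φ₂ = -9.200° and longitude difference Δλ = -45.300°:
cos c = sin φ₁ sin φ₂ + cos φ₁ cos φ₂ cos Δλ = (0.6184)(-0.1599) + (0.7859)(0.9871)(0.7034) = 0.44679,
so c = arccos(0.44679) = 1.10763 rad.
Distance = R·c = 6371 × 1.1076 ≈ 7057 km.

7057 km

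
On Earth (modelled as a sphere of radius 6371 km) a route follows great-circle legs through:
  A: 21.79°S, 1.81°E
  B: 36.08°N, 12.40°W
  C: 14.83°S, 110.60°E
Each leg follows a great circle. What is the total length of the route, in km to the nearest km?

Leg A→B: central angle 1.0369 rad, distance 6606.2 km.
Leg B→C: central angle 2.1849 rad, distance 13920.2 km.
Total: 6606.2 + 13920.2 ≈ 20526 km.

20526 km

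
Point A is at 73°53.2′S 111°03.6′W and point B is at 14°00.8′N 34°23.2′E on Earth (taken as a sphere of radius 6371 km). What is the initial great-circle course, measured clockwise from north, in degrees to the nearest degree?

With φ₁ = -1.2896, φ₂ = 0.2446, Δλ = 2.5385 rad, the forward-azimuth formula gives
θ = atan2( sin Δλ cos φ₂ , cos φ₁ sin φ₂ − sin φ₁ cos φ₂ cos Δλ ) = atan2(0.5503, -0.7005) = 141.85°.
So the initial bearing is 142°.

142°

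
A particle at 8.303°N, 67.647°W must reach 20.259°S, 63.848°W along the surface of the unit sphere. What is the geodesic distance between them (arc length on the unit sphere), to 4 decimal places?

0.5028

With latitudes φ₁ = 8.303°, φ₂ = -20.259° and longitude difference Δλ = 3.799°:
cos c = sin φ₁ sin φ₂ + cos φ₁ cos φ₂ cos Δλ = (0.1444)(-0.3463) + (0.9895)(0.9381)(0.9978) = 0.87626,
so c = arccos(0.87626) = 0.50275 rad.
On the unit sphere the arc length equals the central angle: 0.5028.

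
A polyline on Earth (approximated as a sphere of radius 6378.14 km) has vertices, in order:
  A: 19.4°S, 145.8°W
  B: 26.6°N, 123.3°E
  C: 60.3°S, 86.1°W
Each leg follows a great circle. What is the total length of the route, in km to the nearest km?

Leg A→B: central angle 1.7335 rad, distance 11056.4 km.
Leg B→C: central angle 2.4574 rad, distance 15673.3 km.
Total: 11056.4 + 15673.3 ≈ 26730 km.

26730 km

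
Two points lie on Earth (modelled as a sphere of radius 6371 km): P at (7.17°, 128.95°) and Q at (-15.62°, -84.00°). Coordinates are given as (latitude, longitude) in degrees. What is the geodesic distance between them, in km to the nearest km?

In radians: φ₁ = 0.1251, φ₂ = -0.2726, Δλ = 147.050° = 2.5665 rad.
cos c = sin φ₁ sin φ₂ + cos φ₁ cos φ₂ cos Δλ = (0.1248)(-0.2693) + (0.9922)(0.9631)(-0.8391) = -0.83544,
so c = arccos(-0.83544) = 2.55973 rad.
Distance = R·c = 6371 × 2.5597 ≈ 16308 km.

16308 km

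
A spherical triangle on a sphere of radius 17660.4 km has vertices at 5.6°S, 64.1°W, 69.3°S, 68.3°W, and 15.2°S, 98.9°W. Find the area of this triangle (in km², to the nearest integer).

108039352 km²

Side lengths (central angles): a = 1.0017, b = 0.6194, c = 1.1128 rad; semiperimeter s = 1.3670.
By l'Huilier's theorem, tan(E/4) = √[tan(s/2) tan((s−a)/2) tan((s−b)/2) tan((s−c)/2)], giving spherical excess E = 0.3464 rad.
Area = E·R² = 0.3464 × (17660.4)² ≈ 108039352 km².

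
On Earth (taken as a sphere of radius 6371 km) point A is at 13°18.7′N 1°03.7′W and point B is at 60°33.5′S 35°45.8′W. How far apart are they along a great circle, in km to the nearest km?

8772 km

Let φ₁ = 0.2323 rad, φ₂ = -1.0569 rad, and Δλ = -0.6057 rad.
cos c = sin φ₁ sin φ₂ + cos φ₁ cos φ₂ cos Δλ = (0.2302)(-0.8709) + (0.9731)(0.4915)(0.8221) = 0.19274,
so c = arccos(0.19274) = 1.37685 rad.
Distance = R·c = 6371 × 1.3768 ≈ 8772 km.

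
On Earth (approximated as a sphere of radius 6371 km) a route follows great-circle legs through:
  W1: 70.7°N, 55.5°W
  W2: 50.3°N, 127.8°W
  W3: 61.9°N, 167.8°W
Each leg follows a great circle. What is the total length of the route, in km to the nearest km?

6937 km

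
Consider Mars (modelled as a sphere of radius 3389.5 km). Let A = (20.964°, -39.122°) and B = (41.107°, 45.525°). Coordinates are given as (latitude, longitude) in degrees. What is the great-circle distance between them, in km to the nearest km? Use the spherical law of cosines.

Let φ₁ = 0.3659 rad, φ₂ = 0.7175 rad, and Δλ = 1.4774 rad.
cos c = sin φ₁ sin φ₂ + cos φ₁ cos φ₂ cos Δλ = (0.3578)(0.6575) + (0.9338)(0.7535)(0.0933) = 0.30087,
so c = arccos(0.30087) = 1.26519 rad.
Distance = R·c = 3389.5 × 1.2652 ≈ 4288 km.

4288 km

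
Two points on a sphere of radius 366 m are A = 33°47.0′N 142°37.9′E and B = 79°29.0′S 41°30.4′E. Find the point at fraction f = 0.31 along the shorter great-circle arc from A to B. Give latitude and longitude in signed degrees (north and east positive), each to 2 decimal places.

-4.29°, 134.72°

The central angle between A and B is δ = 2.1846 rad.
With f = 0.31, the slerp weights are sin((1−f)δ)/sin δ = 1.2208 and sin(fδ)/sin δ = 0.7666.
Weighted sum of the unit vectors: (1.2208)·(-0.6606,0.5045,0.5561) + (0.7666)·(0.1367,0.1210,-0.9832) = (-0.7017, 0.7086, -0.0748).
Converting back: φ = atan2(z, √(x²+y²)) = -4.29°, λ = atan2(y, x) = 134.72°.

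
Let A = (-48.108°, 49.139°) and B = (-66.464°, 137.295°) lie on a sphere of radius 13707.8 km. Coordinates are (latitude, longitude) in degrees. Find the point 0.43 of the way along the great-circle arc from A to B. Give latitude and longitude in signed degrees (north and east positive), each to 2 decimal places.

The central angle between A and B is δ = 0.8078 rad.
With f = 0.43, the slerp weights are sin((1−f)δ)/sin δ = 0.6148 and sin(fδ)/sin δ = 0.4710.
Weighted sum of the unit vectors: (0.6148)·(0.4368,0.5050,-0.7444) + (0.4710)·(-0.2934,0.2708,-0.9168) = (0.1304, 0.4380, -0.8895).
Converting back: φ = atan2(z, √(x²+y²)) = -62.81°, λ = atan2(y, x) = 73.43°.

-62.81°, 73.43°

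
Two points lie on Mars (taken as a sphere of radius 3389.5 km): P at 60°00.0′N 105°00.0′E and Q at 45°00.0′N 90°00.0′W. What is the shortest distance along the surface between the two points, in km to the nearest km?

4394 km

Let φ₁ = 1.0472 rad, φ₂ = 0.7854 rad, and Δλ = 2.8798 rad.
cos c = sin φ₁ sin φ₂ + cos φ₁ cos φ₂ cos Δλ = (0.8660)(0.7071) + (0.5000)(0.7071)(-0.9659) = 0.27087,
so c = arccos(0.27087) = 1.29650 rad.
Distance = R·c = 3389.5 × 1.2965 ≈ 4394 km.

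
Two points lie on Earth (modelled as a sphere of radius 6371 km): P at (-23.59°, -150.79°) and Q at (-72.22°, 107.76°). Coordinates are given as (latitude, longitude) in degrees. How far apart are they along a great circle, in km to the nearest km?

7895 km

With latitudes φ₁ = -23.590°, φ₂ = -72.220° and longitude difference Δλ = -101.450°:
cos c = sin φ₁ sin φ₂ + cos φ₁ cos φ₂ cos Δλ = (-0.4002)(-0.9522) + (0.9164)(0.3054)(-0.1985) = 0.32552,
so c = arccos(0.32552) = 1.23923 rad.
Distance = R·c = 6371 × 1.2392 ≈ 7895 km.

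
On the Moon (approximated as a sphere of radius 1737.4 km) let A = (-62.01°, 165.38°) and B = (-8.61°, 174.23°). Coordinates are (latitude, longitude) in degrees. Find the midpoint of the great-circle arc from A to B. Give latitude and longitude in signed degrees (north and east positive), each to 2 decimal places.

-35.38°, 171.38°

Central angle δ = 0.9389 rad. Interpolating on the sphere with fraction f = 0.5:
P = [sin((1−f)δ)·A + sin(fδ)·B] / sin δ = 0.5606·A + 0.5606·B in Cartesian coordinates,
giving P = (-0.8061, 0.1221, -0.5790), i.e. latitude -35.38°, longitude 171.38°.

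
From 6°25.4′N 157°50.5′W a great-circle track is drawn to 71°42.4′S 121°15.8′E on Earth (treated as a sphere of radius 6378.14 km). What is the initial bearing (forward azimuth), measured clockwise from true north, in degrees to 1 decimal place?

Δλ = -80.895° = -1.4119 rad.
y = sin Δλ · cos φ₂ = (-0.9874)(0.3139) = -0.3099
x = cos φ₁ sin φ₂ − sin φ₁ cos φ₂ cos Δλ = (0.9937)(-0.9495) − (0.1119)(0.3139)(0.1582) = -0.9491
θ = atan2(y, x) = -161.91°; adding 360° gives 198.1°.

198.1°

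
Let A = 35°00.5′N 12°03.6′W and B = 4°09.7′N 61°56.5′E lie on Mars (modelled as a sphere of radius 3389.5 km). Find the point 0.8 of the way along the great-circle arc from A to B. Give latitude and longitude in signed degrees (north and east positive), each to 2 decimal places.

12.60°, 49.51°

Central angle δ = 1.3007 rad. Interpolating on the sphere with fraction f = 0.8:
P = [sin((1−f)δ)·A + sin(fδ)·B] / sin δ = 0.2669·A + 0.8951·B in Cartesian coordinates,
giving P = (0.6337, 0.7422, 0.2181), i.e. latitude 12.60°, longitude 49.51°.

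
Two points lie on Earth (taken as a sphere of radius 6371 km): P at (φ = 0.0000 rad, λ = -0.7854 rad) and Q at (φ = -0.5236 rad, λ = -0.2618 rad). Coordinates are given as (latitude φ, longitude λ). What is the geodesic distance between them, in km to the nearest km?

With latitudes φ₁ = 0.000°, φ₂ = -30.000° and longitude difference Δλ = 30.000°:
cos c = sin φ₁ sin φ₂ + cos φ₁ cos φ₂ cos Δλ = (0.0000)(-0.5000) + (1.0000)(0.8660)(0.8660) = 0.75000,
so c = arccos(0.75000) = 0.72274 rad.
Distance = R·c = 6371 × 0.7227 ≈ 4605 km.

4605 km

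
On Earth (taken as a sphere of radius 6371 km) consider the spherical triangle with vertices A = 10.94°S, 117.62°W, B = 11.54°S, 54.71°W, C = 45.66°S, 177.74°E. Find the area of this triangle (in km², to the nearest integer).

30070121 km²

Side lengths (central angles): a = 1.8486, b = 1.1267, c = 1.0746 rad; semiperimeter s = 2.0250.
By l'Huilier's theorem, tan(E/4) = √[tan(s/2) tan((s−a)/2) tan((s−b)/2) tan((s−c)/2)], giving spherical excess E = 0.7408 rad.
Area = E·R² = 0.7408 × (6371)² ≈ 30070121 km².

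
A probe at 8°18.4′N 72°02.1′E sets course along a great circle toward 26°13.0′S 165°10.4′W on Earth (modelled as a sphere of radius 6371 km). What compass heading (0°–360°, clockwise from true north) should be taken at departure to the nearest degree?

116°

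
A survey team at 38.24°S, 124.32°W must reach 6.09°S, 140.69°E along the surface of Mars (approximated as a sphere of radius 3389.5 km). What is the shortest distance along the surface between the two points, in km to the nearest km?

5332 km

In radians: φ₁ = -0.6674, φ₂ = -0.1063, Δλ = -94.990° = -1.6579 rad.
cos c = sin φ₁ sin φ₂ + cos φ₁ cos φ₂ cos Δλ = (-0.6190)(-0.1061) + (0.7854)(0.9944)(-0.0870) = -0.00227,
so c = arccos(-0.00227) = 1.57306 rad.
Distance = R·c = 3389.5 × 1.5731 ≈ 5332 km.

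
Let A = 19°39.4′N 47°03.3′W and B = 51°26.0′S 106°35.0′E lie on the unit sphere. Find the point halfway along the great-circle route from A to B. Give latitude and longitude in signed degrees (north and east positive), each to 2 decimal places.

-43.30°, -11.21°

The central angle between A and B is δ = 2.4801 rad.
With f = 0.5, the slerp weights are sin((1−f)δ)/sin δ = 1.5396 and sin(fδ)/sin δ = 1.5396.
Weighted sum of the unit vectors: (1.5396)·(0.6416,-0.6894,0.3364) + (1.5396)·(-0.1779,0.5975,-0.7819) = (0.7138, -0.1414, -0.6859).
Converting back: φ = atan2(z, √(x²+y²)) = -43.30°, λ = atan2(y, x) = -11.21°.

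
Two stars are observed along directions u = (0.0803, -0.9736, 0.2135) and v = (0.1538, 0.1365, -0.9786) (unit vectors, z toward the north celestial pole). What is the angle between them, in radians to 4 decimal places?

1.9066 rad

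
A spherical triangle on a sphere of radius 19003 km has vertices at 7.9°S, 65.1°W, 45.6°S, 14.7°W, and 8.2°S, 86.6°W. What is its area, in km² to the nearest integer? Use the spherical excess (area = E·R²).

Side lengths (central angles): a = 1.2482, b = 0.3715, c = 1.0004 rad; semiperimeter s = 1.3101.
By l'Huilier's theorem, tan(E/4) = √[tan(s/2) tan((s−a)/2) tan((s−b)/2) tan((s−c)/2)], giving spherical excess E = 0.1734 rad.
Area = E·R² = 0.1734 × (19003)² ≈ 62620763 km².

62620763 km²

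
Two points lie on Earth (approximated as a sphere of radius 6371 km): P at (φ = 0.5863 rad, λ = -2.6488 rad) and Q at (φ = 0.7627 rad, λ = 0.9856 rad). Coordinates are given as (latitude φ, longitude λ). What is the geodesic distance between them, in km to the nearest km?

10956 km

With latitudes φ₁ = 33.593°, φ₂ = 43.699° and longitude difference Δλ = -151.764°:
cos c = sin φ₁ sin φ₂ + cos φ₁ cos φ₂ cos Δλ = (0.5533)(0.6909) + (0.8330)(0.7230)(-0.8810) = -0.14832,
so c = arccos(-0.14832) = 1.71967 rad.
Distance = R·c = 6371 × 1.7197 ≈ 10956 km.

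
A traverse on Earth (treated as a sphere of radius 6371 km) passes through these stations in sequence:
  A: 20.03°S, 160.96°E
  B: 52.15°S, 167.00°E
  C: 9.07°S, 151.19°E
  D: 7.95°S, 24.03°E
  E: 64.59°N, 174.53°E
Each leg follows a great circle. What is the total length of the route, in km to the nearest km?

35779 km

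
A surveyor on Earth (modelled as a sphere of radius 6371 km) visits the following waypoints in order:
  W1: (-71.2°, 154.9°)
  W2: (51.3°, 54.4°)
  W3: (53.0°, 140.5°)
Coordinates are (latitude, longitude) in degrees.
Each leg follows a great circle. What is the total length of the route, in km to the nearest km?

21171 km

Leg W1→W2: central angle 2.4583 rad, distance 15662.0 km.
Leg W2→W3: central angle 0.8647 rad, distance 5509.0 km.
Total: 15662.0 + 5509.0 ≈ 21171 km.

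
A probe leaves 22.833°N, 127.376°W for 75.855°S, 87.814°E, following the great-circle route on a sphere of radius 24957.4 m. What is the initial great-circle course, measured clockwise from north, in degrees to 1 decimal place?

Δλ = -144.810° = -2.5274 rad.
y = sin Δλ · cos φ₂ = (-0.5763)(0.2444) = -0.1408
x = cos φ₁ sin φ₂ − sin φ₁ cos φ₂ cos Δλ = (0.9216)(-0.9697) − (0.3880)(0.2444)(-0.8172) = -0.8162
θ = atan2(y, x) = -170.21°; adding 360° gives 189.8°.

189.8°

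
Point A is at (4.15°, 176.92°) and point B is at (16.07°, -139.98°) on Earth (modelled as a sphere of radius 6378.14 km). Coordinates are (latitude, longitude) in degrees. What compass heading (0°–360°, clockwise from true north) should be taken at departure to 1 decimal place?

71.1°

With φ₁ = 0.0724, φ₂ = 0.2805, Δλ = 0.7522 rad, the forward-azimuth formula gives
θ = atan2( sin Δλ cos φ₂ , cos φ₁ sin φ₂ − sin φ₁ cos φ₂ cos Δλ ) = atan2(0.6566, 0.2253) = 71.06°.
So the initial bearing is 71.1°.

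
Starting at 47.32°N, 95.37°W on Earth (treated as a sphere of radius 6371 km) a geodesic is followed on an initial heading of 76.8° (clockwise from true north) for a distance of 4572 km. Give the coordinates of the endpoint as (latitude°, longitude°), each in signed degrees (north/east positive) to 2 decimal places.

Angular distance δ = d/R = 4572/6371 = 0.71763 rad; initial bearing θ = 1.3404 rad.
sin φ₂ = sin φ₁ cos δ + cos φ₁ sin δ cos θ = (0.7352)(0.7534) + (0.6779)(0.6576)(0.2284) = 0.6556, so φ₂ = 40.97°.
Δλ = atan2(sin θ sin δ cos φ₁, cos δ − sin φ₁ sin φ₂) = atan2(0.4340, 0.2714) = 57.983°.
λ₂ = -95.370° + 57.983° = -37.39°.

40.97°, -37.39°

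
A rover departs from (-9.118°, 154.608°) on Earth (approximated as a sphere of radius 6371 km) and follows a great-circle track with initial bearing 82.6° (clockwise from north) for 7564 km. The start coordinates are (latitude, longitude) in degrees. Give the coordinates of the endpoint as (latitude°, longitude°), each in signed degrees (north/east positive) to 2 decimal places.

3.36°, -138.29°

Angular distance δ = d/R = 7564/6371 = 1.18725 rad; initial bearing θ = 1.4416 rad.
sin φ₂ = sin φ₁ cos δ + cos φ₁ sin δ cos θ = (-0.1585)(0.3742) + (0.9874)(0.9273)(0.1288) = 0.0586, so φ₂ = 3.36°.
Δλ = atan2(sin θ sin δ cos φ₁, cos δ − sin φ₁ sin φ₂) = atan2(0.9080, 0.3835) = 67.103°.
λ₂ = 154.608° + 67.103° = 221.71° → -138.29° after wrapping to (−180°, 180°].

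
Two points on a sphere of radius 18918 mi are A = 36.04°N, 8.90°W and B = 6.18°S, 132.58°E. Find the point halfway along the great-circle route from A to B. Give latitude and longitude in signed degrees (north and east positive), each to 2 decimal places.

37.79°, 78.26°

The central angle between A and B is δ = 2.3355 rad.
With f = 0.5, the slerp weights are sin((1−f)δ)/sin δ = 1.2748 and sin(fδ)/sin δ = 1.2748.
Weighted sum of the unit vectors: (1.2748)·(0.7989,-0.1251,0.5883) + (1.2748)·(-0.6727,0.7321,-0.1077) = (0.1609, 0.7737, 0.6128).
Converting back: φ = atan2(z, √(x²+y²)) = 37.79°, λ = atan2(y, x) = 78.26°.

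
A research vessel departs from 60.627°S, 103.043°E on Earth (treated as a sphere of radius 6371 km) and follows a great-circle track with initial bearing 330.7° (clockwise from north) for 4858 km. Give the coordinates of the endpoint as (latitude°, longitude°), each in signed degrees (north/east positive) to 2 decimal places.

Angular distance δ = d/R = 4858/6371 = 0.76252 rad; initial bearing θ = 5.7718 rad.
sin φ₂ = sin φ₁ cos δ + cos φ₁ sin δ cos θ = (-0.8714)(0.7231) + (0.4905)(0.6907)(0.8721) = -0.3347, so φ₂ = -19.55°.
Δλ = atan2(sin θ sin δ cos φ₁, cos δ − sin φ₁ sin φ₂) = atan2(-0.1658, 0.4314) = -21.022°.
λ₂ = 103.043° − 21.022° = 82.02°.

-19.55°, 82.02°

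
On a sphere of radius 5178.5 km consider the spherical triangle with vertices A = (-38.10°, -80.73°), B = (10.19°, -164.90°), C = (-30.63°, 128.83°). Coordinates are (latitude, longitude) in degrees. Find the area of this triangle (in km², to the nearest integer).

41680371 km²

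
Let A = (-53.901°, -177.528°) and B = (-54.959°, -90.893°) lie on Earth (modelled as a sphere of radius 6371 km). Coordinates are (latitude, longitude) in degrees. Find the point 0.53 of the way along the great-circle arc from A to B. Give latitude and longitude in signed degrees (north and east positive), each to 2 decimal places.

Central angle δ = 0.8211 rad. Interpolating on the sphere with fraction f = 0.53:
P = [sin((1−f)δ)·A + sin(fδ)·B] / sin δ = 0.5143·A + 0.5760·B in Cartesian coordinates,
giving P = (-0.3079, -0.3438, -0.8872), i.e. latitude -62.52°, longitude -131.85°.

-62.52°, -131.85°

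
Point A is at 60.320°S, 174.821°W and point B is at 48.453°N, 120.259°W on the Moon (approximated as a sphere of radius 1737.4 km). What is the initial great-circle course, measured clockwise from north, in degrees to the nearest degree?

Δλ = 54.562° = 0.9523 rad.
y = sin Δλ · cos φ₂ = (0.8147)(0.6632) = 0.5404
x = cos φ₁ sin φ₂ − sin φ₁ cos φ₂ cos Δλ = (0.4952)(0.7484) − (-0.8688)(0.6632)(0.5798) = 0.7047
θ = atan2(y, x) = 37.48°, so the bearing is 37°.

37°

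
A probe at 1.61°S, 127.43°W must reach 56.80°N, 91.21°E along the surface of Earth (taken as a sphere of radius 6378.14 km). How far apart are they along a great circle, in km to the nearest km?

In radians: φ₁ = -0.0281, φ₂ = 0.9913, Δλ = -141.360° = -2.4672 rad.
cos c = sin φ₁ sin φ₂ + cos φ₁ cos φ₂ cos Δλ = (-0.0281)(0.8368) + (0.9996)(0.5476)(-0.7811) = -0.45103,
so c = arccos(-0.45103) = 2.03872 rad.
Distance = R·c = 6378.14 × 2.0387 ≈ 13003 km.

13003 km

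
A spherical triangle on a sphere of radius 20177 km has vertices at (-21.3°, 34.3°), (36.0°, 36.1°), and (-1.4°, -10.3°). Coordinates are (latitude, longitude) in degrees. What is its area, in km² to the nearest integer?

173615924 km²

Side lengths (central angles): a = 0.9963, b = 0.8338, c = 1.0005 rad; semiperimeter s = 1.4153.
By l'Huilier's theorem, tan(E/4) = √[tan(s/2) tan((s−a)/2) tan((s−b)/2) tan((s−c)/2)], giving spherical excess E = 0.4265 rad.
Area = E·R² = 0.4265 × (20177)² ≈ 173615924 km².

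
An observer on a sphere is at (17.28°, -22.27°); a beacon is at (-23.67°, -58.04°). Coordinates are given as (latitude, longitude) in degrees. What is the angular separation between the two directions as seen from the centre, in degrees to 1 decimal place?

Let φ₁ = 0.3016 rad, φ₂ = -0.4131 rad, and Δλ = -0.6243 rad.
cos c = sin φ₁ sin φ₂ + cos φ₁ cos φ₂ cos Δλ = (0.2970)(-0.4015) + (0.9549)(0.9159)(0.8114) = 0.59032,
so c = arccos(0.59032) = 0.93934 rad.
So the angular separation is 53.8°.

53.8°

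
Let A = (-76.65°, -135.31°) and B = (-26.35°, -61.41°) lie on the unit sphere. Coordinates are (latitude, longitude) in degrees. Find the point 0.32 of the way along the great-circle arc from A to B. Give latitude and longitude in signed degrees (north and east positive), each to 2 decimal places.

The central angle between A and B is δ = 1.0596 rad.
With f = 0.32, the slerp weights are sin((1−f)δ)/sin δ = 0.7565 and sin(fδ)/sin δ = 0.3814.
Weighted sum of the unit vectors: (0.7565)·(-0.1642,-0.1624,-0.9730) + (0.3814)·(0.4288,-0.7868,-0.4439) = (0.0394, -0.4229, -0.9053).
Converting back: φ = atan2(z, √(x²+y²)) = -64.87°, λ = atan2(y, x) = -84.68°.

-64.87°, -84.68°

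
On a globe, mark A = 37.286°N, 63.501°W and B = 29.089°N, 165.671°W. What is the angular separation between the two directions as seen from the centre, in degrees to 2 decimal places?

81.49°

In radians: φ₁ = 0.6508, φ₂ = 0.5077, Δλ = -102.170° = -1.7832 rad.
Haversine: a = sin²(Δφ/2) + cos φ₁ cos φ₂ sin²(Δλ/2) = 0.0051 + (0.7956)(0.8739)(0.6054) = 0.42603.
Central angle c = 2·arcsin(√a) = 1.42230 rad.
So the angular separation is 81.49°.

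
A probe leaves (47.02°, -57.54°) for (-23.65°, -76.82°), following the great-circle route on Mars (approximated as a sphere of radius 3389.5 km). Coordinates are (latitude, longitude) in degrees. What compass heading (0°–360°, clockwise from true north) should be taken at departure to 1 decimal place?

With φ₁ = 0.8207, φ₂ = -0.4128, Δλ = -0.3365 rad, the forward-azimuth formula gives
θ = atan2( sin Δλ cos φ₂ , cos φ₁ sin φ₂ − sin φ₁ cos φ₂ cos Δλ ) = atan2(-0.3025, -0.9060) = -161.54°.
Adding 360° brings this into [0°, 360°): 198.5°.

198.5°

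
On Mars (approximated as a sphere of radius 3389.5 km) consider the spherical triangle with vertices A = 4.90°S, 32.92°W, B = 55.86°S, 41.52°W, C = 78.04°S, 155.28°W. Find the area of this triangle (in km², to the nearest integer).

520515 km²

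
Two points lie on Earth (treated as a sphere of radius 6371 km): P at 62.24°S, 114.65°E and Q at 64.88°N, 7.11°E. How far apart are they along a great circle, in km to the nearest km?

16613 km

With latitudes φ₁ = -62.240°, φ₂ = 64.880° and longitude difference Δλ = -107.540°:
Haversine: a = sin²(Δφ/2) + cos φ₁ cos φ₂ sin²(Δλ/2) = 0.8017 + (0.4658)(0.4245)(0.6507) = 0.93040.
Central angle c = 2·arcsin(√a) = 2.60764 rad.
Distance = R·c = 6371 × 2.6076 ≈ 16613 km.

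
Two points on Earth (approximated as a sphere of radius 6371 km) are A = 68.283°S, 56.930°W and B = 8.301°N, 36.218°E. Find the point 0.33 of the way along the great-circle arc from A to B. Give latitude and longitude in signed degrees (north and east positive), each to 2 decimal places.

The central angle between A and B is δ = 1.7256 rad.
With f = 0.33, the slerp weights are sin((1−f)δ)/sin δ = 0.9264 and sin(fδ)/sin δ = 0.5457.
Weighted sum of the unit vectors: (0.9264)·(0.2019,-0.3101,-0.9290) + (0.5457)·(0.7983,0.5847,0.1444) = (0.6227, 0.0318, -0.7818).
Converting back: φ = atan2(z, √(x²+y²)) = -51.43°, λ = atan2(y, x) = 2.92°.

-51.43°, 2.92°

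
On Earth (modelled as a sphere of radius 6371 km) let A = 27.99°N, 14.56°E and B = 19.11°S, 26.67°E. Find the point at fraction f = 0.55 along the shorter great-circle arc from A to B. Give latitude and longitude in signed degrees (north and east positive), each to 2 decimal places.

Central angle δ = 0.8471 rad. Interpolating on the sphere with fraction f = 0.55:
P = [sin((1−f)δ)·A + sin(fδ)·B] / sin δ = 0.4965·A + 0.5995·B in Cartesian coordinates,
giving P = (0.9305, 0.3645, 0.0367), i.e. latitude 2.11°, longitude 21.39°.

2.11°, 21.39°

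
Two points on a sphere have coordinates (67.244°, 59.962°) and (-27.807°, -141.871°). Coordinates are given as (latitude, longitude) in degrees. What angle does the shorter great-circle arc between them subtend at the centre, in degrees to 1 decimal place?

138.4°

With latitudes φ₁ = 67.244°, φ₂ = -27.807° and longitude difference Δλ = 158.167°:
Haversine: a = sin²(Δφ/2) + cos φ₁ cos φ₂ sin²(Δλ/2) = 0.5440 + (0.3868)(0.8845)(0.9641) = 0.87389.
Central angle c = 2·arcsin(√a) = 2.41551 rad.
So the angular separation is 138.4°.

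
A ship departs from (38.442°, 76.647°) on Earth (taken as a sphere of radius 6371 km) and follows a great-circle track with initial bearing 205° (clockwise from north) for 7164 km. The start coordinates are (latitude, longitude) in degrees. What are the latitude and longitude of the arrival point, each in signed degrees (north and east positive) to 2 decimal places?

Angular distance δ = d/R = 7164/6371 = 1.12447 rad; initial bearing θ = 3.5779 rad.
sin φ₂ = sin φ₁ cos δ + cos φ₁ sin δ cos θ = (0.6217)(0.4317) + (0.7832)(0.9020)(-0.9063) = -0.3719, so φ₂ = -21.84°.
Δλ = atan2(sin θ sin δ cos φ₁, cos δ − sin φ₁ sin φ₂) = atan2(-0.2986, 0.6629) = -24.248°.
λ₂ = 76.647° − 24.248° = 52.40°.

-21.84°, 52.40°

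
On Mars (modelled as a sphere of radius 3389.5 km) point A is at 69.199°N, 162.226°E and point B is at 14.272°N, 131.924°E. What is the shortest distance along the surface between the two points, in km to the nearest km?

3440 km

In radians: φ₁ = 1.2078, φ₂ = 0.2491, Δλ = -30.302° = -0.5289 rad.
Haversine: a = sin²(Δφ/2) + cos φ₁ cos φ₂ sin²(Δλ/2) = 0.2127 + (0.3551)(0.9691)(0.0683) = 0.23620.
Central angle c = 2·arcsin(√a) = 1.01502 rad.
Distance = R·c = 3389.5 × 1.0150 ≈ 3440 km.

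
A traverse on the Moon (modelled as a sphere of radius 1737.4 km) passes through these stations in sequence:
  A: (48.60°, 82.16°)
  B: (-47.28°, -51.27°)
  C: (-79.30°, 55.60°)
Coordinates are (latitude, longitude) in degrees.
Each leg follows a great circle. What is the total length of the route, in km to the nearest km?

Leg A→B: central angle 2.6051 rad, distance 4526.1 km.
Leg B→C: central angle 0.8157 rad, distance 1417.2 km.
Total: 4526.1 + 1417.2 ≈ 5943 km.

5943 km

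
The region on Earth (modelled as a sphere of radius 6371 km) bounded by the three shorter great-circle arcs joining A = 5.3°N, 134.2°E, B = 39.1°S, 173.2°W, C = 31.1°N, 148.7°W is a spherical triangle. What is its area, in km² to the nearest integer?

34294182 km²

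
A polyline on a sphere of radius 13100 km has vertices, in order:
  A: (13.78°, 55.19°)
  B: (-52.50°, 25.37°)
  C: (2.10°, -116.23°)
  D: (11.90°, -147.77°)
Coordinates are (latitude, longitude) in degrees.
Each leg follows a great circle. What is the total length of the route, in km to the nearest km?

Leg A→B: central angle 1.2409 rad, distance 16255.3 km.
Leg B→C: central angle 2.1011 rad, distance 27525.0 km.
Leg C→D: central angle 0.5718 rad, distance 7489.9 km.
Total: 16255.3 + 27525.0 + 7489.9 ≈ 51270 km.

51270 km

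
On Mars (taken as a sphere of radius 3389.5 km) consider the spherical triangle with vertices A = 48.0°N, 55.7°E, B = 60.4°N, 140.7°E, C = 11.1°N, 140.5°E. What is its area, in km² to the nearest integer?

Side lengths (central angles): a = 0.8605, b = 1.3668, c = 0.8299 rad; semiperimeter s = 1.5286.
By l'Huilier's theorem, tan(E/4) = √[tan(s/2) tan((s−a)/2) tan((s−b)/2) tan((s−c)/2)], giving spherical excess E = 0.3952 rad.
Area = E·R² = 0.3952 × (3389.5)² ≈ 4540111 km².

4540111 km²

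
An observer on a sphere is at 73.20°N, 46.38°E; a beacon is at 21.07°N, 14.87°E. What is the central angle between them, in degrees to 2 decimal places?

54.96°

In radians: φ₁ = 1.2776, φ₂ = 0.3677, Δλ = -31.510° = -0.5500 rad.
cos c = sin φ₁ sin φ₂ + cos φ₁ cos φ₂ cos Δλ = (0.9573)(0.3595) + (0.2890)(0.9331)(0.8525) = 0.57410,
so c = arccos(0.57410) = 0.95929 rad.
So the angular separation is 54.96°.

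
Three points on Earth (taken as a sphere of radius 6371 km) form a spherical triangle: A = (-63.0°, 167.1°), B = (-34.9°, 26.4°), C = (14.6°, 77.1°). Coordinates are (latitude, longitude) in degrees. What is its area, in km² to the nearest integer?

45811508 km²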